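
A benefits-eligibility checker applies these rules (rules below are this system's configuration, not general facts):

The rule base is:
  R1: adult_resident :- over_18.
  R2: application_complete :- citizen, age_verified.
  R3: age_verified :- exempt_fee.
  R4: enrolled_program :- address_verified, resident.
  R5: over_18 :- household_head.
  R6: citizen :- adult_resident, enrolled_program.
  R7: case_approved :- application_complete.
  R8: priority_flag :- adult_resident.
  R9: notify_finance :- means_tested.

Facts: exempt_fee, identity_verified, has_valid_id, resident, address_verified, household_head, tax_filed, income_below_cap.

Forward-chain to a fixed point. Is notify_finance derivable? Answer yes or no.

[1] R3 [age_verified :- exempt_fee.]; R4 [enrolled_program :- address_verified, resident.]; R5 [over_18 :- household_head.]. ⇒ new: age_verified, enrolled_program, over_18.
[2] R1 [adult_resident :- over_18.]. ⇒ new: adult_resident.
[3] R6 [citizen :- adult_resident, enrolled_program.]; R8 [priority_flag :- adult_resident.]. ⇒ new: citizen, priority_flag.
[4] R2 [application_complete :- citizen, age_verified.]. ⇒ new: application_complete.
[5] R7 [case_approved :- application_complete.]. ⇒ new: case_approved.
Fixed point reached. notify_finance is concluded only by R9; R9 needs means_tested (never derived).

no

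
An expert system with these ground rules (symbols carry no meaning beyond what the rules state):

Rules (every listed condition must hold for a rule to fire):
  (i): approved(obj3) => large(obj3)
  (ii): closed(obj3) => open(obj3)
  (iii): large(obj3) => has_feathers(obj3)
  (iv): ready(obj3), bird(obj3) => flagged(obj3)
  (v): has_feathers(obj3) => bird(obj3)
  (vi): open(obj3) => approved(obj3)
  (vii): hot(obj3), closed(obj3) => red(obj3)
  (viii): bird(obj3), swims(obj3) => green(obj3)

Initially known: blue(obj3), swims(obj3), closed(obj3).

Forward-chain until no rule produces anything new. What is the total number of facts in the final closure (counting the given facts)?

9

Round 1 fires (ii), giving open(obj3).
Round 2 fires (vi), giving approved(obj3).
Round 3 fires (i), giving large(obj3).
Round 4 fires (iii), giving has_feathers(obj3).
Round 5 fires (v), giving bird(obj3).
Round 6 fires (viii), giving green(obj3).
Closure: {approved(obj3), bird(obj3), blue(obj3), closed(obj3), green(obj3), has_feathers(obj3), large(obj3), open(obj3), swims(obj3)} — 9 facts.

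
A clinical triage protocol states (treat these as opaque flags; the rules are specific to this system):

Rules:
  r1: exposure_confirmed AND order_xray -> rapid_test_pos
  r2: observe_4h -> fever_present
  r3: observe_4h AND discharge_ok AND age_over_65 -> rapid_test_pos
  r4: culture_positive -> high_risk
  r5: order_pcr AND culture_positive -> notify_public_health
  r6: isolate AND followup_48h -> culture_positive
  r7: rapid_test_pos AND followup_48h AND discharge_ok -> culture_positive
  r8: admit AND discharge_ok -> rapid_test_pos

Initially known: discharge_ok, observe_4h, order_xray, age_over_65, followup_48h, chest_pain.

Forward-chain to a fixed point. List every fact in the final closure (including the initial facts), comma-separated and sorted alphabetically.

age_over_65, chest_pain, culture_positive, discharge_ok, fever_present, followup_48h, high_risk, observe_4h, order_xray, rapid_test_pos

Round 1: r2 [observe_4h -> fever_present]; r3 [observe_4h AND discharge_ok AND age_over_65 -> rapid_test_pos]. New: fever_present, rapid_test_pos.
Round 2: r7 [rapid_test_pos AND followup_48h AND discharge_ok -> culture_positive]. New: culture_positive.
Round 3: r4 [culture_positive -> high_risk]. New: high_risk.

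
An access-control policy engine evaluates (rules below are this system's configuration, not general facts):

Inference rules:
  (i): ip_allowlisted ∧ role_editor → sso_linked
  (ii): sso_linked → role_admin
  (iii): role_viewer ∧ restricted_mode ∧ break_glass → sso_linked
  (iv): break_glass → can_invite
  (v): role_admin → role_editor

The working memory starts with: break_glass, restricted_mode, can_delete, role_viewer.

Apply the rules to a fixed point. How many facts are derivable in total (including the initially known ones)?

Round 1 — (iii), (iv), derive sso_linked, can_invite.
Round 2 — (ii), derive role_admin.
Round 3 — (v), derive role_editor.
Closure: {break_glass, can_delete, can_invite, restricted_mode, role_admin, role_editor, role_viewer, sso_linked} — 8 facts.

8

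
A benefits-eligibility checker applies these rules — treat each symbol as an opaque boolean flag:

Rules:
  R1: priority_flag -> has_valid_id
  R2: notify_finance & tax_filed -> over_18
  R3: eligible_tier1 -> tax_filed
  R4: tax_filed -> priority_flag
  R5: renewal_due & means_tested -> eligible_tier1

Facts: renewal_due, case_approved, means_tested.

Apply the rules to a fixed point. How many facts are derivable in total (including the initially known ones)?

Round 1: R5 [renewal_due & means_tested -> eligible_tier1]. New: eligible_tier1.
Round 2: R3 [eligible_tier1 -> tax_filed]. New: tax_filed.
Round 3: R4 [tax_filed -> priority_flag]. New: priority_flag.
Round 4: R1 [priority_flag -> has_valid_id]. New: has_valid_id.
Closure: {case_approved, eligible_tier1, has_valid_id, means_tested, priority_flag, renewal_due, tax_filed} — 7 facts.

7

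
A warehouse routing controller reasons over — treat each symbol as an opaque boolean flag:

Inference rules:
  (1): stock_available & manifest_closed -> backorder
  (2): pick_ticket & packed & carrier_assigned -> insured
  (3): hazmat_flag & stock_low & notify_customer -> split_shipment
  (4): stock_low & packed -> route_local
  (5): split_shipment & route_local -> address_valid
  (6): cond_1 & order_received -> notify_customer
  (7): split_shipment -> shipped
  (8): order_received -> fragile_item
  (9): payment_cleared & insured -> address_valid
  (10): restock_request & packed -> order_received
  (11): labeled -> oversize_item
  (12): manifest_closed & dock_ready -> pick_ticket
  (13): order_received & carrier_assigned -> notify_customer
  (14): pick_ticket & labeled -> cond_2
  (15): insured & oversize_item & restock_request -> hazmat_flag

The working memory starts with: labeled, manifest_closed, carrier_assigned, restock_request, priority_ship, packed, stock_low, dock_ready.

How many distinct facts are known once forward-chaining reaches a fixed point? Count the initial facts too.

20

Round 1: (4) [stock_low & packed -> route_local]; (10) [restock_request & packed -> order_received]; (11) [labeled -> oversize_item]; (12) [manifest_closed & dock_ready -> pick_ticket]. Adds route_local, order_received, oversize_item, pick_ticket.
Round 2: (2) [pick_ticket & packed & carrier_assigned -> insured]; (8) [order_received -> fragile_item]; (13) [order_received & carrier_assigned -> notify_customer]; (14) [pick_ticket & labeled -> cond_2]. Adds insured, fragile_item, notify_customer, cond_2.
Round 3: (15) [insured & oversize_item & restock_request -> hazmat_flag]. Adds hazmat_flag.
Round 4: (3) [hazmat_flag & stock_low & notify_customer -> split_shipment]. Adds split_shipment.
Round 5: (5) [split_shipment & route_local -> address_valid]; (7) [split_shipment -> shipped]. Adds address_valid, shipped.
Closure: {address_valid, carrier_assigned, cond_2, dock_ready, fragile_item, hazmat_flag, insured, labeled, manifest_closed, notify_customer, order_received, oversize_item, packed, pick_ticket, priority_ship, restock_request, route_local, shipped, split_shipment, stock_low} — 20 facts.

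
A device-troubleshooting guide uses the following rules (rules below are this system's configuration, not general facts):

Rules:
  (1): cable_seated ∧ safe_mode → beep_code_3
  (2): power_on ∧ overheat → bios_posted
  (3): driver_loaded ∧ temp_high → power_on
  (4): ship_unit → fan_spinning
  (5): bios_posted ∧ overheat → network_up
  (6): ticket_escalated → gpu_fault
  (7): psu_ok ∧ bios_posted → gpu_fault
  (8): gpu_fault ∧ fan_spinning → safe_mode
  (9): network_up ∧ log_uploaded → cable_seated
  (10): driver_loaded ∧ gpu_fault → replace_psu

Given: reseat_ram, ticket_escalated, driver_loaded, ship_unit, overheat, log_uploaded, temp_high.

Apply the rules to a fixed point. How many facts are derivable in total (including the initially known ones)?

Round 1: (3) [driver_loaded ∧ temp_high → power_on]; (4) [ship_unit → fan_spinning]; (6) [ticket_escalated → gpu_fault]. Adds power_on, fan_spinning, gpu_fault.
Round 2: (2) [power_on ∧ overheat → bios_posted]; (8) [gpu_fault ∧ fan_spinning → safe_mode]; (10) [driver_loaded ∧ gpu_fault → replace_psu]. Adds bios_posted, safe_mode, replace_psu.
Round 3: (5) [bios_posted ∧ overheat → network_up]. Adds network_up.
Round 4: (9) [network_up ∧ log_uploaded → cable_seated]. Adds cable_seated.
Round 5: (1) [cable_seated ∧ safe_mode → beep_code_3]. Adds beep_code_3.
Closure: {beep_code_3, bios_posted, cable_seated, driver_loaded, fan_spinning, gpu_fault, log_uploaded, network_up, overheat, power_on, replace_psu, reseat_ram, safe_mode, ship_unit, temp_high, ticket_escalated} — 16 facts.

16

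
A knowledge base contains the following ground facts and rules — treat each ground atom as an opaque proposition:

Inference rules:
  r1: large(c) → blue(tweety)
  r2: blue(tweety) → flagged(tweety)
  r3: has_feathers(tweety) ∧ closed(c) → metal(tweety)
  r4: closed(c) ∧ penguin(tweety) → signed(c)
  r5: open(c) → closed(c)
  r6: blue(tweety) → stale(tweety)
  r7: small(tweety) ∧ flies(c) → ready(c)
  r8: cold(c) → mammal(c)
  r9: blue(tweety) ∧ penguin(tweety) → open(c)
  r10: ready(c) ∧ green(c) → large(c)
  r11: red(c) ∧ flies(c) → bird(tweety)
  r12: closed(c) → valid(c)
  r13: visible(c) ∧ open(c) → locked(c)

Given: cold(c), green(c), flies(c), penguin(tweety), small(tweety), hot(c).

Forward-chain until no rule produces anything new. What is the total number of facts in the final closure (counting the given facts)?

Round 1: r7 [small(tweety) ∧ flies(c) → ready(c)]; r8 [cold(c) → mammal(c)]. New: ready(c), mammal(c).
Round 2: r10 [ready(c) ∧ green(c) → large(c)]. New: large(c).
Round 3: r1 [large(c) → blue(tweety)]. New: blue(tweety).
Round 4: r2 [blue(tweety) → flagged(tweety)]; r6 [blue(tweety) → stale(tweety)]; r9 [blue(tweety) ∧ penguin(tweety) → open(c)]. New: flagged(tweety), stale(tweety), open(c).
Round 5: r5 [open(c) → closed(c)]. New: closed(c).
Round 6: r4 [closed(c) ∧ penguin(tweety) → signed(c)]; r12 [closed(c) → valid(c)]. New: signed(c), valid(c).
Closure: {blue(tweety), closed(c), cold(c), flagged(tweety), flies(c), green(c), hot(c), large(c), mammal(c), open(c), penguin(tweety), ready(c), signed(c), small(tweety), stale(tweety), valid(c)} — 16 facts.

16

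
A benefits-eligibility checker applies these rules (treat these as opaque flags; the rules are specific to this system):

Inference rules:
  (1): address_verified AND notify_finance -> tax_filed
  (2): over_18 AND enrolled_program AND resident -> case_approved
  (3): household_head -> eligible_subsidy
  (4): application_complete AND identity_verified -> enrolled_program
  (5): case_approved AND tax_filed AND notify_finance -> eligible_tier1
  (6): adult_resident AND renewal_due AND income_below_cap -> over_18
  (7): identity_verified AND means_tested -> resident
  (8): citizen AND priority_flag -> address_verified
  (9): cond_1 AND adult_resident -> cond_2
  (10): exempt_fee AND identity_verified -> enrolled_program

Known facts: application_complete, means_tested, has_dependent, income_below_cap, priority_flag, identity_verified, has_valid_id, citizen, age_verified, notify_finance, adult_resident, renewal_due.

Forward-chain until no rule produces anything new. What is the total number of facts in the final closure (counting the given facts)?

Round 1 fires (4), (6), (7), (8), giving enrolled_program, over_18, resident, address_verified.
Round 2 fires (1), (2), giving tax_filed, case_approved.
Round 3 fires (5), giving eligible_tier1.
Closure: {address_verified, adult_resident, age_verified, application_complete, case_approved, citizen, eligible_tier1, enrolled_program, has_dependent, has_valid_id, identity_verified, income_below_cap, means_tested, notify_finance, over_18, priority_flag, renewal_due, resident, tax_filed} — 19 facts.

19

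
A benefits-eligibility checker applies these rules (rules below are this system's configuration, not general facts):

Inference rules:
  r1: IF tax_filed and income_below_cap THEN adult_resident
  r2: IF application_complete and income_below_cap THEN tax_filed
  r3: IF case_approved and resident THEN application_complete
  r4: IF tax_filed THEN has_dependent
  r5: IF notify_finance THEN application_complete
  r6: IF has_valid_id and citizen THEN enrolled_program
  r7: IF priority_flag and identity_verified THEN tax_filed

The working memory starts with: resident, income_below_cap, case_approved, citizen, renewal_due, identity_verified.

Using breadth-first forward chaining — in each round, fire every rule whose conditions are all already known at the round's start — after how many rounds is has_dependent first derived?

3

[1] r3 [IF case_approved and resident THEN application_complete]. ⇒ new: application_complete.
[2] r2 [IF application_complete and income_below_cap THEN tax_filed]. ⇒ new: tax_filed.
[3] r1 [IF tax_filed and income_below_cap THEN adult_resident]; r4 [IF tax_filed THEN has_dependent]. ⇒ new: adult_resident, has_dependent.
has_dependent first appears in round 3.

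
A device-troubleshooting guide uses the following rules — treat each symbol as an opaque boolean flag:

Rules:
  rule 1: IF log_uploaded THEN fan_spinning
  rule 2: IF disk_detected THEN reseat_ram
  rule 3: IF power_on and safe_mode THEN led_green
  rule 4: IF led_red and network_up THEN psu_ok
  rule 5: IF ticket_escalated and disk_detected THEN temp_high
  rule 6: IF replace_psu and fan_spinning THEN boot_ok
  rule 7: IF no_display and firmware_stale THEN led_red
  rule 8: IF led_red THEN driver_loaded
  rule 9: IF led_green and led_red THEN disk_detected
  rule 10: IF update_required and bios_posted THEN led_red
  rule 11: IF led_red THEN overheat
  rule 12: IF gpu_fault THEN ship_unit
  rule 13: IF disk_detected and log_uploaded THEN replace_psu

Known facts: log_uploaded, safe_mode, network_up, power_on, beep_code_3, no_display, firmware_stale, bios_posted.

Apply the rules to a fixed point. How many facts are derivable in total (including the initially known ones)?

18

Round 1: rule 1 [IF log_uploaded THEN fan_spinning]; rule 3 [IF power_on and safe_mode THEN led_green]; rule 7 [IF no_display and firmware_stale THEN led_red]. New: fan_spinning, led_green, led_red.
Round 2: rule 4 [IF led_red and network_up THEN psu_ok]; rule 8 [IF led_red THEN driver_loaded]; rule 9 [IF led_green and led_red THEN disk_detected]; rule 11 [IF led_red THEN overheat]. New: psu_ok, driver_loaded, disk_detected, overheat.
Round 3: rule 2 [IF disk_detected THEN reseat_ram]; rule 13 [IF disk_detected and log_uploaded THEN replace_psu]. New: reseat_ram, replace_psu.
Round 4: rule 6 [IF replace_psu and fan_spinning THEN boot_ok]. New: boot_ok.
Closure: {beep_code_3, bios_posted, boot_ok, disk_detected, driver_loaded, fan_spinning, firmware_stale, led_green, led_red, log_uploaded, network_up, no_display, overheat, power_on, psu_ok, replace_psu, reseat_ram, safe_mode} — 18 facts.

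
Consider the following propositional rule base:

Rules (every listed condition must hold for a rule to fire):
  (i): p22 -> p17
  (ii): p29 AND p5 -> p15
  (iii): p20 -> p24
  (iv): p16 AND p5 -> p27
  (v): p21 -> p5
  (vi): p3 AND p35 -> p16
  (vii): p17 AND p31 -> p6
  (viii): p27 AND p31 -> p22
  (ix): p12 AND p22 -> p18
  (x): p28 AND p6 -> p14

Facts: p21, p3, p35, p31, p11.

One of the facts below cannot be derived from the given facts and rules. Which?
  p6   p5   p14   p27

p14

Round 1 fires (v), (vi), giving p5, p16.
Round 2 fires (iv), giving p27.
Round 3 fires (viii), giving p22.
Round 4 fires (i), giving p17.
Round 5 fires (vii), giving p6.
Derived: p27 (round 2), p6 (round 5), p5 (round 1). p14 never appears in any round.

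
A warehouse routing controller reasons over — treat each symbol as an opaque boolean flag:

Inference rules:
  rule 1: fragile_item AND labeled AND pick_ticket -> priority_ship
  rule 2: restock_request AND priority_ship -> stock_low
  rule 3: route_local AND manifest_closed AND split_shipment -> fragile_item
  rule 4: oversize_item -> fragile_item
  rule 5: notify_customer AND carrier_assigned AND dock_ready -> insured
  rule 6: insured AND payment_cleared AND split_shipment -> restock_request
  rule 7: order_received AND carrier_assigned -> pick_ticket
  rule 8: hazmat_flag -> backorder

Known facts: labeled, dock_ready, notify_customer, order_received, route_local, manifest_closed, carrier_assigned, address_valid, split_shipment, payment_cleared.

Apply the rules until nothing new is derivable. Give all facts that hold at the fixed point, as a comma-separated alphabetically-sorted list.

address_valid, carrier_assigned, dock_ready, fragile_item, insured, labeled, manifest_closed, notify_customer, order_received, payment_cleared, pick_ticket, priority_ship, restock_request, route_local, split_shipment, stock_low

Round 1: rule 3 [route_local AND manifest_closed AND split_shipment -> fragile_item]; rule 5 [notify_customer AND carrier_assigned AND dock_ready -> insured]; rule 7 [order_received AND carrier_assigned -> pick_ticket]. Adds fragile_item, insured, pick_ticket.
Round 2: rule 1 [fragile_item AND labeled AND pick_ticket -> priority_ship]; rule 6 [insured AND payment_cleared AND split_shipment -> restock_request]. Adds priority_ship, restock_request.
Round 3: rule 2 [restock_request AND priority_ship -> stock_low]. Adds stock_low.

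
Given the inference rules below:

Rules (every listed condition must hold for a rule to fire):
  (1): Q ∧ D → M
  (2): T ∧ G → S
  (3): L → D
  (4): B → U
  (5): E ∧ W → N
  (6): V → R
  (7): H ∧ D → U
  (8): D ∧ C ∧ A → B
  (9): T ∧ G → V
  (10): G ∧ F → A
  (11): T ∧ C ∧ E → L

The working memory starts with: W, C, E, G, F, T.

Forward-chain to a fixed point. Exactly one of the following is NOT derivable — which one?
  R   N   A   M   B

M

[1] (2) [T ∧ G → S]; (5) [E ∧ W → N]; (9) [T ∧ G → V]; (10) [G ∧ F → A]; (11) [T ∧ C ∧ E → L]. ⇒ new: S, N, V, A, L.
[2] (3) [L → D]; (6) [V → R]. ⇒ new: D, R.
[3] (8) [D ∧ C ∧ A → B]. ⇒ new: B.
[4] (4) [B → U]. ⇒ new: U.
Derived: R (round 2), A (round 1), N (round 1), B (round 3). M never appears in any round.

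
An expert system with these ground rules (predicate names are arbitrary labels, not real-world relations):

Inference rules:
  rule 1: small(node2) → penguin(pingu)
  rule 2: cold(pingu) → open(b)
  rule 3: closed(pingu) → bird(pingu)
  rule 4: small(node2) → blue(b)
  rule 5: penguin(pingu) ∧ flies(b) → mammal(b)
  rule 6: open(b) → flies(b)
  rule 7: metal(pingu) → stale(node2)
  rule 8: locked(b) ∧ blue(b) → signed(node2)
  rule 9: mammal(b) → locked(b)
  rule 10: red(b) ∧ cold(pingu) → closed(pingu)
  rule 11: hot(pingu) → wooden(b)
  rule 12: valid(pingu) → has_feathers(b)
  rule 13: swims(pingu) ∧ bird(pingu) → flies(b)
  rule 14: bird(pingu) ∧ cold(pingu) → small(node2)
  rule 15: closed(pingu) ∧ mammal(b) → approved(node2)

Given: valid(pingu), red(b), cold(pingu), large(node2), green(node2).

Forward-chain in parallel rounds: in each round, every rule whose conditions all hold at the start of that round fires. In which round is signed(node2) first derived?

7

Round 1 fires rule 2, rule 10, rule 12, giving open(b), closed(pingu), has_feathers(b).
Round 2 fires rule 3, rule 6, giving bird(pingu), flies(b).
Round 3 fires rule 14, giving small(node2).
Round 4 fires rule 1, rule 4, giving penguin(pingu), blue(b).
Round 5 fires rule 5, giving mammal(b).
Round 6 fires rule 9, rule 15, giving locked(b), approved(node2).
Round 7 fires rule 8, giving signed(node2).
signed(node2) first appears in round 7.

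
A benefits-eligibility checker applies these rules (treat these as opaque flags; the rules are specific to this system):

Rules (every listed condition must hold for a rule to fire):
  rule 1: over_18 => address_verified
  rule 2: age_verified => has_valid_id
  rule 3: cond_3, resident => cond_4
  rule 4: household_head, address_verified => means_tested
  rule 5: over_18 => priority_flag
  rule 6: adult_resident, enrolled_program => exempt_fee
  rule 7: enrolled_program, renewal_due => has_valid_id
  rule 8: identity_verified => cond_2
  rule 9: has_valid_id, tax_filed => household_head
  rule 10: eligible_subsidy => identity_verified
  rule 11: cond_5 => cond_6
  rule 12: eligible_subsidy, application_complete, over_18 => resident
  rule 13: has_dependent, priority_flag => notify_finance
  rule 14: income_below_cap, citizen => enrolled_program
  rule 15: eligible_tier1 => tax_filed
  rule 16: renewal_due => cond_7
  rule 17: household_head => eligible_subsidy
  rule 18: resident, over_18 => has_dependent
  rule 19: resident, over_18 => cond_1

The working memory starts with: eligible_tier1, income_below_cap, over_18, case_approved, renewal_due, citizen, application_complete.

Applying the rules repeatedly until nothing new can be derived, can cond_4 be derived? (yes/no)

no

Round 1: rule 1 [over_18 => address_verified]; rule 5 [over_18 => priority_flag]; rule 14 [income_below_cap, citizen => enrolled_program]; rule 15 [eligible_tier1 => tax_filed]; rule 16 [renewal_due => cond_7]. New: address_verified, priority_flag, enrolled_program, tax_filed, cond_7.
Round 2: rule 7 [enrolled_program, renewal_due => has_valid_id]. New: has_valid_id.
Round 3: rule 9 [has_valid_id, tax_filed => household_head]. New: household_head.
Round 4: rule 4 [household_head, address_verified => means_tested]; rule 17 [household_head => eligible_subsidy]. New: means_tested, eligible_subsidy.
Round 5: rule 10 [eligible_subsidy => identity_verified]; rule 12 [eligible_subsidy, application_complete, over_18 => resident]. New: identity_verified, resident.
Round 6: rule 8 [identity_verified => cond_2]; rule 18 [resident, over_18 => has_dependent]; rule 19 [resident, over_18 => cond_1]. New: cond_2, has_dependent, cond_1.
Round 7: rule 13 [has_dependent, priority_flag => notify_finance]. New: notify_finance.
Fixed point reached. cond_4 is concluded only by rule 3; rule 3 needs cond_3 (never derived).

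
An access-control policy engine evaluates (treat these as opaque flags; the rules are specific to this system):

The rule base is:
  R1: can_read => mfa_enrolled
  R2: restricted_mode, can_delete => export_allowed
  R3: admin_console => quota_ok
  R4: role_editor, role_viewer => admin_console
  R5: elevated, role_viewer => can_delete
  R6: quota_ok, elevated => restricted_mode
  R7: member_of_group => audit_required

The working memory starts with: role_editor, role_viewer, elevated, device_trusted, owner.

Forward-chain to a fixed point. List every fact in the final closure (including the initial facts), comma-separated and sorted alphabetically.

Round 1 fires R4, R5, giving admin_console, can_delete.
Round 2 fires R3, giving quota_ok.
Round 3 fires R6, giving restricted_mode.
Round 4 fires R2, giving export_allowed.

admin_console, can_delete, device_trusted, elevated, export_allowed, owner, quota_ok, restricted_mode, role_editor, role_viewer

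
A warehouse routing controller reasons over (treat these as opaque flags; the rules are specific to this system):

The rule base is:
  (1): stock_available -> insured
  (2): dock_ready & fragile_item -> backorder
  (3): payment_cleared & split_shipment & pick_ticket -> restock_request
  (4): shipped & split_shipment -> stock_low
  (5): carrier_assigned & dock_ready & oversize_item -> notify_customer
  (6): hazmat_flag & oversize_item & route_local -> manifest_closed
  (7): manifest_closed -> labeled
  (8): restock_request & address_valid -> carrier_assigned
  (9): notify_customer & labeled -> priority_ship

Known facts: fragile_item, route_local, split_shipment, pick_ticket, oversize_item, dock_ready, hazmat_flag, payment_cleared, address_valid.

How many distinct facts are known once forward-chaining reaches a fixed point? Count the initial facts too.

16

Round 1: (2) [dock_ready & fragile_item -> backorder]; (3) [payment_cleared & split_shipment & pick_ticket -> restock_request]; (6) [hazmat_flag & oversize_item & route_local -> manifest_closed]. New: backorder, restock_request, manifest_closed.
Round 2: (7) [manifest_closed -> labeled]; (8) [restock_request & address_valid -> carrier_assigned]. New: labeled, carrier_assigned.
Round 3: (5) [carrier_assigned & dock_ready & oversize_item -> notify_customer]. New: notify_customer.
Round 4: (9) [notify_customer & labeled -> priority_ship]. New: priority_ship.
Closure: {address_valid, backorder, carrier_assigned, dock_ready, fragile_item, hazmat_flag, labeled, manifest_closed, notify_customer, oversize_item, payment_cleared, pick_ticket, priority_ship, restock_request, route_local, split_shipment} — 16 facts.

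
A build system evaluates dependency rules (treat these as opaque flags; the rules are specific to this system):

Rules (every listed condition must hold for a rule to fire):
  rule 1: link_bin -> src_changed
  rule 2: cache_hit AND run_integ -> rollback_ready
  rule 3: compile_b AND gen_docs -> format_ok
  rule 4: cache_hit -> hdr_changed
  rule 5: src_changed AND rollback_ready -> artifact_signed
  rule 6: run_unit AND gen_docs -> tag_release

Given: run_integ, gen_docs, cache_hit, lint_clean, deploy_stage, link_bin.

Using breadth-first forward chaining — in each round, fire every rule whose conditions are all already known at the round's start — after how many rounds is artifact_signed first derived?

2

Round 1: rule 1 [link_bin -> src_changed]; rule 2 [cache_hit AND run_integ -> rollback_ready]; rule 4 [cache_hit -> hdr_changed]. New: src_changed, rollback_ready, hdr_changed.
Round 2: rule 5 [src_changed AND rollback_ready -> artifact_signed]. New: artifact_signed.
artifact_signed first appears in round 2.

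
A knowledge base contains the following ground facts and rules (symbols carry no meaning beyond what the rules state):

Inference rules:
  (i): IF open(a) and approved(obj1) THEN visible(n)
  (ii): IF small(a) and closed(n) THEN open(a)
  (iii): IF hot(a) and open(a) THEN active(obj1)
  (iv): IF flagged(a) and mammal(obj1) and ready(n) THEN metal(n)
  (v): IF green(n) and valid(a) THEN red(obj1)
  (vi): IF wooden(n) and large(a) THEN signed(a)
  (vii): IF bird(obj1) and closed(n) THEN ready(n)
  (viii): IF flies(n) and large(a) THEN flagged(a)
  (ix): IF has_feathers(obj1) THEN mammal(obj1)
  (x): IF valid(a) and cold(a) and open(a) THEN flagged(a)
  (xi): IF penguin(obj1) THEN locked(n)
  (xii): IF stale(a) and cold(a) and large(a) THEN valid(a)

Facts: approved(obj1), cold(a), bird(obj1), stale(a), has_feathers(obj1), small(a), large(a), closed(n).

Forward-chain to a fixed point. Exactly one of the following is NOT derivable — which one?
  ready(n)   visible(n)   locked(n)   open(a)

Round 1 fires (ii), (vii), (ix), (xii), giving open(a), ready(n), mammal(obj1), valid(a).
Round 2 fires (i), (x), giving visible(n), flagged(a).
Round 3 fires (iv), giving metal(n).
Derived: open(a) (round 1), ready(n) (round 1), visible(n) (round 2). locked(n) never appears in any round.

locked(n)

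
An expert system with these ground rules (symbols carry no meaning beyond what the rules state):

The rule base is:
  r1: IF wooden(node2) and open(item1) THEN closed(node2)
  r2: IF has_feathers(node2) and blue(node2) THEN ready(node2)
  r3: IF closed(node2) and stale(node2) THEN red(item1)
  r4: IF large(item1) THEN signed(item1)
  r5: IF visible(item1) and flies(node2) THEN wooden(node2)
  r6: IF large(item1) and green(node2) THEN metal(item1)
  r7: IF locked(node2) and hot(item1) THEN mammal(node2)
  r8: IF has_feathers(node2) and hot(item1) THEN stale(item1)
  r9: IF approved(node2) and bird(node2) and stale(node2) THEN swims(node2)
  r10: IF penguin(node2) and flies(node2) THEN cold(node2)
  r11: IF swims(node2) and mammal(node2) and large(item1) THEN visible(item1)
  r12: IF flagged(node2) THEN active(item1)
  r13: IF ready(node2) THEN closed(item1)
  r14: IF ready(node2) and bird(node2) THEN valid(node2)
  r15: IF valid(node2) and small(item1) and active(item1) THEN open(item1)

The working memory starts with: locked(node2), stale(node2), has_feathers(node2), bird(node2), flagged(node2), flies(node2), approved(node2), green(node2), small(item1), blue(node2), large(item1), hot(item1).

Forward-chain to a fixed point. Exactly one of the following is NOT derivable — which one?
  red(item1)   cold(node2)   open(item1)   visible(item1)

cold(node2)

Round 1 fires r2, r4, r6, r7, r8, r9, r12, giving ready(node2), signed(item1), metal(item1), mammal(node2), stale(item1), swims(node2), active(item1).
Round 2 fires r11, r13, r14, giving visible(item1), closed(item1), valid(node2).
Round 3 fires r5, r15, giving wooden(node2), open(item1).
Round 4 fires r1, giving closed(node2).
Round 5 fires r3, giving red(item1).
Derived: visible(item1) (round 2), red(item1) (round 5), open(item1) (round 3). cold(node2) never appears in any round.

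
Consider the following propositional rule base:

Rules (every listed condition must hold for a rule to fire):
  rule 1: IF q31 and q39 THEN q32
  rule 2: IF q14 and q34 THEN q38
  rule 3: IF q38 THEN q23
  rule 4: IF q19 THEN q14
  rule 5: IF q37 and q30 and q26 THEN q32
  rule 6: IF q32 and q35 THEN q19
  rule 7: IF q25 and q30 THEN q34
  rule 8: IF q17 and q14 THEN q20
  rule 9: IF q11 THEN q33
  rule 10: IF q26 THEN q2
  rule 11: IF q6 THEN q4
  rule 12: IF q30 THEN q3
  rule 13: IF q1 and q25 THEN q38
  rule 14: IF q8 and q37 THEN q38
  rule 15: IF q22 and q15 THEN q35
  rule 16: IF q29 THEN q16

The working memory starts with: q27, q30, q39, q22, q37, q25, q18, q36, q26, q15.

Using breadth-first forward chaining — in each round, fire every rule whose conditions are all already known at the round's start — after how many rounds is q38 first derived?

Round 1: rule 5 [IF q37 and q30 and q26 THEN q32]; rule 7 [IF q25 and q30 THEN q34]; rule 10 [IF q26 THEN q2]; rule 12 [IF q30 THEN q3]; rule 15 [IF q22 and q15 THEN q35]. Adds q32, q34, q2, q3, q35.
Round 2: rule 6 [IF q32 and q35 THEN q19]. Adds q19.
Round 3: rule 4 [IF q19 THEN q14]. Adds q14.
Round 4: rule 2 [IF q14 and q34 THEN q38]. Adds q38.
q38 first appears in round 4.

4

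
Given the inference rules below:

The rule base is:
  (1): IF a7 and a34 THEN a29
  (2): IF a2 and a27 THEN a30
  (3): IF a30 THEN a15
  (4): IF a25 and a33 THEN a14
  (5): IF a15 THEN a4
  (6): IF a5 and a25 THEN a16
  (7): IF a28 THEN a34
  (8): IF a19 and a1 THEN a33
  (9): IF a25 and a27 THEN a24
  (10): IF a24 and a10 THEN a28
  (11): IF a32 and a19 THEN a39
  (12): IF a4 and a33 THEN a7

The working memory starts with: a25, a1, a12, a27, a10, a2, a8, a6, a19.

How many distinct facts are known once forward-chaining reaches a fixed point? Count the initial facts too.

Round 1 — (2), (8), (9), derive a30, a33, a24.
Round 2 — (3), (4), (10), derive a15, a14, a28.
Round 3 — (5), (7), derive a4, a34.
Round 4 — (12), derive a7.
Round 5 — (1), derive a29.
Closure: {a1, a10, a12, a14, a15, a19, a2, a24, a25, a27, a28, a29, a30, a33, a34, a4, a6, a7, a8} — 19 facts.

19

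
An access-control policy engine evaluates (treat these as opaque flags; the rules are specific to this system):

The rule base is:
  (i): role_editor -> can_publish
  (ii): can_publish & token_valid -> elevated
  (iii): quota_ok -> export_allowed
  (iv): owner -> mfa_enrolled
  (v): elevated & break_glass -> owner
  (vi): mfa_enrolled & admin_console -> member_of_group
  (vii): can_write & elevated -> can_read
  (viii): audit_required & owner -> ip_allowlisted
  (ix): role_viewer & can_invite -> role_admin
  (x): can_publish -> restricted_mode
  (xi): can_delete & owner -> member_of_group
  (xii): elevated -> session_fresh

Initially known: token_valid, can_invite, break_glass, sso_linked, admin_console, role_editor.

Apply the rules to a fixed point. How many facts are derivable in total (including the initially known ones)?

Round 1 fires (i), giving can_publish.
Round 2 fires (ii), (x), giving elevated, restricted_mode.
Round 3 fires (v), (xii), giving owner, session_fresh.
Round 4 fires (iv), giving mfa_enrolled.
Round 5 fires (vi), giving member_of_group.
Closure: {admin_console, break_glass, can_invite, can_publish, elevated, member_of_group, mfa_enrolled, owner, restricted_mode, role_editor, session_fresh, sso_linked, token_valid} — 13 facts.

13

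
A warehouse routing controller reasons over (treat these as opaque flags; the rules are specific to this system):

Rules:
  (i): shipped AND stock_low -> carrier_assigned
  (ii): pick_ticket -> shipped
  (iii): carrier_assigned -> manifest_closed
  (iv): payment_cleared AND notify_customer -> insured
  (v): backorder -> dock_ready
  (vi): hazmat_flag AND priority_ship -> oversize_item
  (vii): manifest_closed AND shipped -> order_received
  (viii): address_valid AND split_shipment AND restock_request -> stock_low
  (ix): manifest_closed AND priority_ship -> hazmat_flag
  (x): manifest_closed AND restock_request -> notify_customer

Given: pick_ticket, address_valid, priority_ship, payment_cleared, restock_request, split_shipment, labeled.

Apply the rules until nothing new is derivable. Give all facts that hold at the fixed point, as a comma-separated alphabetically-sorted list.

address_valid, carrier_assigned, hazmat_flag, insured, labeled, manifest_closed, notify_customer, order_received, oversize_item, payment_cleared, pick_ticket, priority_ship, restock_request, shipped, split_shipment, stock_low

Round 1 fires (ii), (viii), giving shipped, stock_low.
Round 2 fires (i), giving carrier_assigned.
Round 3 fires (iii), giving manifest_closed.
Round 4 fires (vii), (ix), (x), giving order_received, hazmat_flag, notify_customer.
Round 5 fires (iv), (vi), giving insured, oversize_item.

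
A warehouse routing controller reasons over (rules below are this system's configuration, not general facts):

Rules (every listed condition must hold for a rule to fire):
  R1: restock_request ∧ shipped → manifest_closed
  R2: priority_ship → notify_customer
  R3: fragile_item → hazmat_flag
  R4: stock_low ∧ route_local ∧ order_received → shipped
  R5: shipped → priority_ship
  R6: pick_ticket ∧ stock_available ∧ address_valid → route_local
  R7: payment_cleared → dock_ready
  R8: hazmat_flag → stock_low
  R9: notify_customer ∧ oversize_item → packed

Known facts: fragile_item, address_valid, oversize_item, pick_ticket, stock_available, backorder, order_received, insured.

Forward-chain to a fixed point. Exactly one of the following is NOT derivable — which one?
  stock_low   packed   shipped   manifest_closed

Round 1: R3 [fragile_item → hazmat_flag]; R6 [pick_ticket ∧ stock_available ∧ address_valid → route_local]. Adds hazmat_flag, route_local.
Round 2: R8 [hazmat_flag → stock_low]. Adds stock_low.
Round 3: R4 [stock_low ∧ route_local ∧ order_received → shipped]. Adds shipped.
Round 4: R5 [shipped → priority_ship]. Adds priority_ship.
Round 5: R2 [priority_ship → notify_customer]. Adds notify_customer.
Round 6: R9 [notify_customer ∧ oversize_item → packed]. Adds packed.
Derived: stock_low (round 2), packed (round 6), shipped (round 3). manifest_closed never appears in any round.

manifest_closed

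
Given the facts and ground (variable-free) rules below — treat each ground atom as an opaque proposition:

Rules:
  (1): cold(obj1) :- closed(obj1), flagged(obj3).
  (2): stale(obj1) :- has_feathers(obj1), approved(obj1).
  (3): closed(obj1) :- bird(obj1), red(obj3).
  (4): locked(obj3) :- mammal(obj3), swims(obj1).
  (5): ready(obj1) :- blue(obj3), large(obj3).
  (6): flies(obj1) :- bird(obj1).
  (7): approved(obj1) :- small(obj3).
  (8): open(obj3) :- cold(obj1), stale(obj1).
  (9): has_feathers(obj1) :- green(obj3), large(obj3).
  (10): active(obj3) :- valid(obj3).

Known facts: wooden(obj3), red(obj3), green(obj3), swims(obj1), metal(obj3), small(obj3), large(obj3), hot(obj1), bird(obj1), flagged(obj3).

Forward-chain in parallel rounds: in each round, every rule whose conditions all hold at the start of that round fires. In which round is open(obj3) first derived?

3

Round 1 fires (3), (6), (7), (9), giving closed(obj1), flies(obj1), approved(obj1), has_feathers(obj1).
Round 2 fires (1), (2), giving cold(obj1), stale(obj1).
Round 3 fires (8), giving open(obj3).
open(obj3) first appears in round 3.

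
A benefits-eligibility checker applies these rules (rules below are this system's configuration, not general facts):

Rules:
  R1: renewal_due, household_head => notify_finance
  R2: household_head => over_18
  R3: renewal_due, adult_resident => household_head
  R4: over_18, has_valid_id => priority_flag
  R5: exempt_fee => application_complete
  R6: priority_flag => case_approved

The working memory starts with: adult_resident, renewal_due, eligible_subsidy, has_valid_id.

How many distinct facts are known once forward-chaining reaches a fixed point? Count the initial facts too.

Round 1 — R3, derive household_head.
Round 2 — R1, R2, derive notify_finance, over_18.
Round 3 — R4, derive priority_flag.
Round 4 — R6, derive case_approved.
Closure: {adult_resident, case_approved, eligible_subsidy, has_valid_id, household_head, notify_finance, over_18, priority_flag, renewal_due} — 9 facts.

9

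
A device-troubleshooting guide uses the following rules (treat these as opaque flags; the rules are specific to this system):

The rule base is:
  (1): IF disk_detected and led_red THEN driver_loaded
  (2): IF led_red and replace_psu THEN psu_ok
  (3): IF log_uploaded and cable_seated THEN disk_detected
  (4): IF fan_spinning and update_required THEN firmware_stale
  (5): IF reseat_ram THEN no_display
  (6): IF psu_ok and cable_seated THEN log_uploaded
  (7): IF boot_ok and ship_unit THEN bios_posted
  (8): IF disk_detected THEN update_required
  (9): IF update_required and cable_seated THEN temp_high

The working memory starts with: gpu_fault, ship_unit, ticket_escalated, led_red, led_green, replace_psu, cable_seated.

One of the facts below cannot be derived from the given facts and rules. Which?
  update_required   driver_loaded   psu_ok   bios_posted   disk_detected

Round 1: (2) [IF led_red and replace_psu THEN psu_ok]. Adds psu_ok.
Round 2: (6) [IF psu_ok and cable_seated THEN log_uploaded]. Adds log_uploaded.
Round 3: (3) [IF log_uploaded and cable_seated THEN disk_detected]. Adds disk_detected.
Round 4: (1) [IF disk_detected and led_red THEN driver_loaded]; (8) [IF disk_detected THEN update_required]. Adds driver_loaded, update_required.
Round 5: (9) [IF update_required and cable_seated THEN temp_high]. Adds temp_high.
Derived: update_required (round 4), driver_loaded (round 4), disk_detected (round 3), psu_ok (round 1). bios_posted never appears in any round.

bios_posted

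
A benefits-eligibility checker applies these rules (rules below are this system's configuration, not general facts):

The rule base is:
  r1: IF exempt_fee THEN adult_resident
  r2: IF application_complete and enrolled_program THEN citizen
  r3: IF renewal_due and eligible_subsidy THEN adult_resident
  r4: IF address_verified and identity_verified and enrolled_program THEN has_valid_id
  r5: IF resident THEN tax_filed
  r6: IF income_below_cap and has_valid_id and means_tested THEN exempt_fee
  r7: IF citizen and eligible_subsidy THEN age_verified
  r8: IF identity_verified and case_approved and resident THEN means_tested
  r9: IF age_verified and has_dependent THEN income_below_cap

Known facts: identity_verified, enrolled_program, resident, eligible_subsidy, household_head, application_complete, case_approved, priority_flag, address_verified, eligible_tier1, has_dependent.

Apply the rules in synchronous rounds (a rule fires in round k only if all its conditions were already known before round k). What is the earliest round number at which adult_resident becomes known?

[1] r2 [IF application_complete and enrolled_program THEN citizen]; r4 [IF address_verified and identity_verified and enrolled_program THEN has_valid_id]; r5 [IF resident THEN tax_filed]; r8 [IF identity_verified and case_approved and resident THEN means_tested]. ⇒ new: citizen, has_valid_id, tax_filed, means_tested.
[2] r7 [IF citizen and eligible_subsidy THEN age_verified]. ⇒ new: age_verified.
[3] r9 [IF age_verified and has_dependent THEN income_below_cap]. ⇒ new: income_below_cap.
[4] r6 [IF income_below_cap and has_valid_id and means_tested THEN exempt_fee]. ⇒ new: exempt_fee.
[5] r1 [IF exempt_fee THEN adult_resident]. ⇒ new: adult_resident.
adult_resident first appears in round 5.

5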